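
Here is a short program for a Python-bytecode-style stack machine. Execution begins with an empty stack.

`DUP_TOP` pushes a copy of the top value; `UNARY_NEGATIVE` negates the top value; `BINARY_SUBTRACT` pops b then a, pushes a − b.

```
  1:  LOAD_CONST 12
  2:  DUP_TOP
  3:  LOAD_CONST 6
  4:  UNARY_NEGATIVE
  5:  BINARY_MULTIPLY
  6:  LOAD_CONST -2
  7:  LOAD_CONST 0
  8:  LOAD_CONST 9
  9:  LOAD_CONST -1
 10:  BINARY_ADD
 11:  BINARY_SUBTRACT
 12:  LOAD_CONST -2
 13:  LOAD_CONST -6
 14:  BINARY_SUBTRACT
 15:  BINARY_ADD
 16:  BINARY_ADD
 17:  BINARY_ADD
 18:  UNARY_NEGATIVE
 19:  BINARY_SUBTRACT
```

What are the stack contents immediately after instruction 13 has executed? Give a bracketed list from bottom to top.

LOAD_CONST 12   -> [12]
DUP_TOP         -> [12, 12]
LOAD_CONST 6    -> [12, 12, 6]
UNARY_NEGATIVE  -> [12, 12, -6]
BINARY_MULTIPLY -> [12, -72]
LOAD_CONST -2   -> [12, -72, -2]
LOAD_CONST 0    -> [12, -72, -2, 0]
LOAD_CONST 9    -> [12, -72, -2, 0, 9]
LOAD_CONST -1   -> [12, -72, -2, 0, 9, -1]
BINARY_ADD      -> [12, -72, -2, 0, 8]
BINARY_SUBTRACT -> [12, -72, -2, -8]
LOAD_CONST -2   -> [12, -72, -2, -8, -2]
LOAD_CONST -6   -> [12, -72, -2, -8, -2, -6]

[12, -72, -2, -8, -2, -6]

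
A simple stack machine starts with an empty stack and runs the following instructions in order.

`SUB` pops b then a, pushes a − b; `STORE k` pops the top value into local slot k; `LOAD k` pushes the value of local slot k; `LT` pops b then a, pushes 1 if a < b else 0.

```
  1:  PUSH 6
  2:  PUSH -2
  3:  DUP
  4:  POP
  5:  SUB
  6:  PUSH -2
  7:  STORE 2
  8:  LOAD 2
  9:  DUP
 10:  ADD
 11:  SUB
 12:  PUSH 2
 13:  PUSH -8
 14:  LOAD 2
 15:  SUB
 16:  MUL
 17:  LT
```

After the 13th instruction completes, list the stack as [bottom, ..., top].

[12, 2, -8]

PUSH 6  : [6]
PUSH -2 : [6, -2]
DUP     : [6, -2, -2]
POP     : [6, -2]
SUB     : [8]
PUSH -2 : [8, -2]
STORE 2 : [8]
LOAD 2  : [8, -2]
DUP     : [8, -2, -2]
ADD     : [8, -4]
SUB     : [12]
PUSH 2  : [12, 2]
PUSH -8 : [12, 2, -8]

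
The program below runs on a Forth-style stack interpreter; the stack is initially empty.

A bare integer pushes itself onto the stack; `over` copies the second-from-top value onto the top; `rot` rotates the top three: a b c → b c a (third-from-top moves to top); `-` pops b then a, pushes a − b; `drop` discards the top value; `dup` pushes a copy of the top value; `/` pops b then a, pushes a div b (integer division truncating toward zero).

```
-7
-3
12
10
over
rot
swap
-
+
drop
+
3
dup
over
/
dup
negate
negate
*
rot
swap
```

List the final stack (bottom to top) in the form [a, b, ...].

-7      [-7]
-3      [-7, -3]
12      [-7, -3, 12]
10      [-7, -3, 12, 10]
over    [-7, -3, 12, 10, 12]
rot     [-7, -3, 10, 12, 12]
swap    [-7, -3, 10, 12, 12]
-       [-7, -3, 10, 0]
+       [-7, -3, 10]
drop    [-7, -3]
+       [-10]
3       [-10, 3]
dup     [-10, 3, 3]
over    [-10, 3, 3, 3]
/       [-10, 3, 1]
dup     [-10, 3, 1, 1]
negate  [-10, 3, 1, -1]
negate  [-10, 3, 1, 1]
*       [-10, 3, 1]
rot     [3, 1, -10]
swap    [3, -10, 1]

[3, -10, 1]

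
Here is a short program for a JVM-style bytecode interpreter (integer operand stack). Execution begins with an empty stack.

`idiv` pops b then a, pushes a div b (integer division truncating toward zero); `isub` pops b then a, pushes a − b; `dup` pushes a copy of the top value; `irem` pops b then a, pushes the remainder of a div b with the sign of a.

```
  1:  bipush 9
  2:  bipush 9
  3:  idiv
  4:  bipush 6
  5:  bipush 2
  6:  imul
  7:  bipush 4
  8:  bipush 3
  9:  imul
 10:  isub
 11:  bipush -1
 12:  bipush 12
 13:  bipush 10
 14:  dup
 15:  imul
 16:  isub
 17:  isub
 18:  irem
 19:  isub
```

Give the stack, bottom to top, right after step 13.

bipush 9  -> 9
bipush 9  -> 9 9
idiv      -> 1
bipush 6  -> 1 6
bipush 2  -> 1 6 2
imul      -> 1 12
bipush 4  -> 1 12 4
bipush 3  -> 1 12 4 3
imul      -> 1 12 12
isub      -> 1 0
bipush -1 -> 1 0 -1
bipush 12 -> 1 0 -1 12
bipush 10 -> 1 0 -1 12 10

[1, 0, -1, 12, 10]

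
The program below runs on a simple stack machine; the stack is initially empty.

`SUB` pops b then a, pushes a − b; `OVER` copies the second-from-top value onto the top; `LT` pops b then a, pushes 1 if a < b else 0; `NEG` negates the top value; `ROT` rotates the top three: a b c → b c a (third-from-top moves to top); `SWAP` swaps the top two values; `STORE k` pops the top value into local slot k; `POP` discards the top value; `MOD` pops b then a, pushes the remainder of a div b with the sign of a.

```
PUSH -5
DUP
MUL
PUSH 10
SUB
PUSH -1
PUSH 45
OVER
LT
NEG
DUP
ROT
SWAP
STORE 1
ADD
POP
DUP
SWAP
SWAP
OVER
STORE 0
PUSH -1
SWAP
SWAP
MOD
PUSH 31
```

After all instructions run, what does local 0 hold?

PUSH -5 → -5
DUP     → -5 -5
MUL     → 25
PUSH 10 → 25 10
SUB     → 15
PUSH -1 → 15 -1
PUSH 45 → 15 -1 45
OVER    → 15 -1 45 -1
LT      → 15 -1 0
NEG     → 15 -1 0
DUP     → 15 -1 0 0
ROT     → 15 0 0 -1
SWAP    → 15 0 -1 0
STORE 1 → 15 0 -1
ADD     → 15 -1
POP     → 15
DUP     → 15 15
SWAP    → 15 15
SWAP    → 15 15
OVER    → 15 15 15
STORE 0 → 15 15
PUSH -1 → 15 15 -1
SWAP    → 15 -1 15
SWAP    → 15 15 -1
MOD     → 15 0
PUSH 31 → 15 0 31

15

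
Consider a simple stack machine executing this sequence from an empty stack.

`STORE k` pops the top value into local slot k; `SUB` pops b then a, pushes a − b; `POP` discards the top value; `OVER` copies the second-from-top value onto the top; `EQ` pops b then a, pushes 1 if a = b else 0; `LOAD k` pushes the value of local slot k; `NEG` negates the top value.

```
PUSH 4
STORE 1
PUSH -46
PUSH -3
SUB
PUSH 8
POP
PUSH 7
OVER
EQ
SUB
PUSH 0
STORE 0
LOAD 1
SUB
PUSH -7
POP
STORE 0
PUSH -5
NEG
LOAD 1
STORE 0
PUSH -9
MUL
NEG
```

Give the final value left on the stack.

PUSH 4   : [4]
STORE 1  : []
PUSH -46 : [-46]
PUSH -3  : [-46, -3]
SUB      : [-43]
PUSH 8   : [-43, 8]
POP      : [-43]
PUSH 7   : [-43, 7]
OVER     : [-43, 7, -43]
EQ       : [-43, 0]
SUB      : [-43]
PUSH 0   : [-43, 0]
STORE 0  : [-43]
LOAD 1   : [-43, 4]
SUB      : [-47]
PUSH -7  : [-47, -7]
POP      : [-47]
STORE 0  : []
PUSH -5  : [-5]
NEG      : [5]
LOAD 1   : [5, 4]
STORE 0  : [5]
PUSH -9  : [5, -9]
MUL      : [-45]
NEG      : [45]

45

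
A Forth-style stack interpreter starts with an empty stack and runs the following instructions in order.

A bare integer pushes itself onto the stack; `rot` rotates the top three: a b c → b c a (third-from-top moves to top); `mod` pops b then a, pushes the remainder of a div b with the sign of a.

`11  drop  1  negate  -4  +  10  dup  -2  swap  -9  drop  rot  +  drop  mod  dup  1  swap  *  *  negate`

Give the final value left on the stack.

-1

11     : 11
drop   : (empty)
1      : 1
negate : -1
-4     : -1 -4
+      : -5
10     : -5 10
dup    : -5 10 10
-2     : -5 10 10 -2
swap   : -5 10 -2 10
-9     : -5 10 -2 10 -9
drop   : -5 10 -2 10
rot    : -5 -2 10 10
+      : -5 -2 20
drop   : -5 -2
mod    : -1
dup    : -1 -1
1      : -1 -1 1
swap   : -1 1 -1
*      : -1 -1
*      : 1
negate : -1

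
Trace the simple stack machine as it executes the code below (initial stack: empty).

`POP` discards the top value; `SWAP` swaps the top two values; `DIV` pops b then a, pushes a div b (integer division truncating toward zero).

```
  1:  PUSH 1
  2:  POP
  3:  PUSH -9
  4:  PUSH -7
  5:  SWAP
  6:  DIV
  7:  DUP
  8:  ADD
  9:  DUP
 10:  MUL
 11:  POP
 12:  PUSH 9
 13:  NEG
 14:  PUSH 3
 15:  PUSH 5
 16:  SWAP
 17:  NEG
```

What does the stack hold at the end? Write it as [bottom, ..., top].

[-9, 5, -3]

PUSH 1  -> 1
POP     -> (empty)
PUSH -9 -> -9
PUSH -7 -> -9 -7
SWAP    -> -7 -9
DIV     -> 0
DUP     -> 0 0
ADD     -> 0
DUP     -> 0 0
MUL     -> 0
POP     -> (empty)
PUSH 9  -> 9
NEG     -> -9
PUSH 3  -> -9 3
PUSH 5  -> -9 3 5
SWAP    -> -9 5 3
NEG     -> -9 5 -3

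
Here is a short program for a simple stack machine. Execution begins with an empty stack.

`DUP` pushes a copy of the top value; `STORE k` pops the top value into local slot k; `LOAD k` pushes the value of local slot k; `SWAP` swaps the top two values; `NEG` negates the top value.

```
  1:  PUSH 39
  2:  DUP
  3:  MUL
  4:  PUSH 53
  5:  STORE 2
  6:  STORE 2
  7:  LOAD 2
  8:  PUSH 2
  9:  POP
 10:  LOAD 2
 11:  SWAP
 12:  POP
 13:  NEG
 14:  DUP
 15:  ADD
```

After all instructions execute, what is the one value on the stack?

-3042

PUSH 39  39
DUP      39 39
MUL      1521
PUSH 53  1521 53
STORE 2  1521
STORE 2  (empty)
LOAD 2   1521
PUSH 2   1521 2
POP      1521
LOAD 2   1521 1521
SWAP     1521 1521
POP      1521
NEG      -1521
DUP      -1521 -1521
ADD      -3042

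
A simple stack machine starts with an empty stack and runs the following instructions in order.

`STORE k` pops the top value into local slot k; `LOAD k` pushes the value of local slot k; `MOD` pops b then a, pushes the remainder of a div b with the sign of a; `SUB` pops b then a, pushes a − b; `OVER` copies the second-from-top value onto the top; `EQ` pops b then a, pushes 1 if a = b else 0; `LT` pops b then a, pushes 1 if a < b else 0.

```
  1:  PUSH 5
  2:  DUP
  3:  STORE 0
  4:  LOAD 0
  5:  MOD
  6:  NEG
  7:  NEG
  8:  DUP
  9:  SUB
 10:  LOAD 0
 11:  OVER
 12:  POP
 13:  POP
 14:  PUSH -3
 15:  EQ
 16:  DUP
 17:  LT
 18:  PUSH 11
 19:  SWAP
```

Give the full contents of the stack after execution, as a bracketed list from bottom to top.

[11, 0]

PUSH 5   [5]
DUP      [5, 5]
STORE 0  [5]
LOAD 0   [5, 5]
MOD      [0]
NEG      [0]
NEG      [0]
DUP      [0, 0]
SUB      [0]
LOAD 0   [0, 5]
OVER     [0, 5, 0]
POP      [0, 5]
POP      [0]
PUSH -3  [0, -3]
EQ       [0]
DUP      [0, 0]
LT       [0]
PUSH 11  [0, 11]
SWAP     [11, 0]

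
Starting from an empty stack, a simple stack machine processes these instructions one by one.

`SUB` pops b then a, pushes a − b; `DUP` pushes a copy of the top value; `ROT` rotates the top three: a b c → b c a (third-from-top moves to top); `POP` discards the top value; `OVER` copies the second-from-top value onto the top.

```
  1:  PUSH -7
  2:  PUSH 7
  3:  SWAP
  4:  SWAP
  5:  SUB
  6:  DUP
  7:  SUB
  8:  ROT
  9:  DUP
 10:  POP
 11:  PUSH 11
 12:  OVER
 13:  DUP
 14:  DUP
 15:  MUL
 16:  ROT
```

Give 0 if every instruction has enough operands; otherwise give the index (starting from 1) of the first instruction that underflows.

8

PUSH -7  -7
PUSH 7   -7 7
SWAP     7 -7
SWAP     -7 7
SUB      -14
DUP      -14 -14
SUB      0
ROT  — needs 3 operands, stack has 1 → underflow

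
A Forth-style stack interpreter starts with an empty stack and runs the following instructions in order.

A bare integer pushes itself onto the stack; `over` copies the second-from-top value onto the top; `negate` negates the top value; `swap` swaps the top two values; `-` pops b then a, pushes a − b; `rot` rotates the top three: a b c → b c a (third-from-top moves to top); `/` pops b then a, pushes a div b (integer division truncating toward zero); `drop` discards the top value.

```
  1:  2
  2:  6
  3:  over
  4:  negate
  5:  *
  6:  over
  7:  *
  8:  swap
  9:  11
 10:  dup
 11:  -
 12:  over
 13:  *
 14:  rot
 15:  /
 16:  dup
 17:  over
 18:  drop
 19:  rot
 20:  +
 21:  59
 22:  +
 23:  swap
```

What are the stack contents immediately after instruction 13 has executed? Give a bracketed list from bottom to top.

2      -> [2]
6      -> [2, 6]
over   -> [2, 6, 2]
negate -> [2, 6, -2]
*      -> [2, -12]
over   -> [2, -12, 2]
*      -> [2, -24]
swap   -> [-24, 2]
11     -> [-24, 2, 11]
dup    -> [-24, 2, 11, 11]
-      -> [-24, 2, 0]
over   -> [-24, 2, 0, 2]
*      -> [-24, 2, 0]

[-24, 2, 0]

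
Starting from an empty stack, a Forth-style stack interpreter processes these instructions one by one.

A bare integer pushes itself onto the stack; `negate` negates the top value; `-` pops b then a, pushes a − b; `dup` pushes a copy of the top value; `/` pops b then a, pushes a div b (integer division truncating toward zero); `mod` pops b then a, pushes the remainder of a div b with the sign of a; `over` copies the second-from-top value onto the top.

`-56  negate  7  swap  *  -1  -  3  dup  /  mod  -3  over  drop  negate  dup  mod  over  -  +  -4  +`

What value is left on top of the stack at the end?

-4

-56    → [-56]
negate → [56]
7      → [56, 7]
swap   → [7, 56]
*      → [392]
-1     → [392, -1]
-      → [393]
3      → [393, 3]
dup    → [393, 3, 3]
/      → [393, 1]
mod    → [0]
-3     → [0, -3]
over   → [0, -3, 0]
drop   → [0, -3]
negate → [0, 3]
dup    → [0, 3, 3]
mod    → [0, 0]
over   → [0, 0, 0]
-      → [0, 0]
+      → [0]
-4     → [0, -4]
+      → [-4]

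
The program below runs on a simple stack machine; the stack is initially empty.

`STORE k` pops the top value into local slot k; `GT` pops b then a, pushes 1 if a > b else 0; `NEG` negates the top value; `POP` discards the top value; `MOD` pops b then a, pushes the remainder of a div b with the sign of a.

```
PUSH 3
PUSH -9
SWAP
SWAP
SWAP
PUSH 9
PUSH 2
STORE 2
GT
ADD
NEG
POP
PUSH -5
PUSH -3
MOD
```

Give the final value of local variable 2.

2

PUSH 3  -> [3]
PUSH -9 -> [3, -9]
SWAP    -> [-9, 3]
SWAP    -> [3, -9]
SWAP    -> [-9, 3]
PUSH 9  -> [-9, 3, 9]
PUSH 2  -> [-9, 3, 9, 2]
STORE 2 -> [-9, 3, 9]
GT      -> [-9, 0]
ADD     -> [-9]
NEG     -> [9]
POP     -> []
PUSH -5 -> [-5]
PUSH -3 -> [-5, -3]
MOD     -> [-2]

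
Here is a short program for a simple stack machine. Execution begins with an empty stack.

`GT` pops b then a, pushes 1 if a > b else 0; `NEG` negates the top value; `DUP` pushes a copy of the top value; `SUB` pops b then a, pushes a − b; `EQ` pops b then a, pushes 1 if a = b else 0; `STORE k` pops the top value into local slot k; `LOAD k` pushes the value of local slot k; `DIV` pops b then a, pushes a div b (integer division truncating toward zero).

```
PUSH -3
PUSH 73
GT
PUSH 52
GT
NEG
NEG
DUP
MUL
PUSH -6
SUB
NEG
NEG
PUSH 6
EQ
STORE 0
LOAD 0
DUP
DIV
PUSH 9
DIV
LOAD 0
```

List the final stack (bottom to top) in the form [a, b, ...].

[0, 1]

PUSH -3  [-3]
PUSH 73  [-3, 73]
GT       [0]
PUSH 52  [0, 52]
GT       [0]
NEG      [0]
NEG      [0]
DUP      [0, 0]
MUL      [0]
PUSH -6  [0, -6]
SUB      [6]
NEG      [-6]
NEG      [6]
PUSH 6   [6, 6]
EQ       [1]
STORE 0  []
LOAD 0   [1]
DUP      [1, 1]
DIV      [1]
PUSH 9   [1, 9]
DIV      [0]
LOAD 0   [0, 1]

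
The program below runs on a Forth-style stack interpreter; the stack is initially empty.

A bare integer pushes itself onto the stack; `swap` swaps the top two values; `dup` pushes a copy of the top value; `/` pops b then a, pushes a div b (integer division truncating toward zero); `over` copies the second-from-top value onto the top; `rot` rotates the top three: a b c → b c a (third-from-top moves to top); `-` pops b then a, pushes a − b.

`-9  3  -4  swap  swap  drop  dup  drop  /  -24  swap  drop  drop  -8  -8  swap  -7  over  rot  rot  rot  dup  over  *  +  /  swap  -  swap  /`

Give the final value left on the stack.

-1

-9   -> -9
3    -> -9 3
-4   -> -9 3 -4
swap -> -9 -4 3
swap -> -9 3 -4
drop -> -9 3
dup  -> -9 3 3
drop -> -9 3
/    -> -3
-24  -> -3 -24
swap -> -24 -3
drop -> -24
drop -> (empty)
-8   -> -8
-8   -> -8 -8
swap -> -8 -8
-7   -> -8 -8 -7
over -> -8 -8 -7 -8
rot  -> -8 -7 -8 -8
rot  -> -8 -8 -8 -7
rot  -> -8 -8 -7 -8
dup  -> -8 -8 -7 -8 -8
over -> -8 -8 -7 -8 -8 -8
*    -> -8 -8 -7 -8 64
+    -> -8 -8 -7 56
/    -> -8 -8 0
swap -> -8 0 -8
-    -> -8 8
swap -> 8 -8
/    -> -1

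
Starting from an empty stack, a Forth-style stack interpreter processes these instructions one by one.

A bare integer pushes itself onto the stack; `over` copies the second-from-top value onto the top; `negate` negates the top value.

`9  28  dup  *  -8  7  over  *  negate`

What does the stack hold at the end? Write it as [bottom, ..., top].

9       9
28      9 28
dup     9 28 28
*       9 784
-8      9 784 -8
7       9 784 -8 7
over    9 784 -8 7 -8
*       9 784 -8 -56
negate  9 784 -8 56

[9, 784, -8, 56]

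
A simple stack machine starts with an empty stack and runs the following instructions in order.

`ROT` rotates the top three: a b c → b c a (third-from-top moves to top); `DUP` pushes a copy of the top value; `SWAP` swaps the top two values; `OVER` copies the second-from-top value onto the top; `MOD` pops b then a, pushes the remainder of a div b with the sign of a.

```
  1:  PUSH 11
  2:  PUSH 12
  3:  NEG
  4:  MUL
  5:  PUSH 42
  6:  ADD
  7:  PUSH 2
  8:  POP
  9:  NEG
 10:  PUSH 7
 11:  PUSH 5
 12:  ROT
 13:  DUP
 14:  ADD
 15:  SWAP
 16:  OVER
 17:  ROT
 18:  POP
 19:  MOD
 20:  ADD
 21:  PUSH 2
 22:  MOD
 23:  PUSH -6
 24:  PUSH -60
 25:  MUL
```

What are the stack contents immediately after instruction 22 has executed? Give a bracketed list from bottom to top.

PUSH 11 -> 11
PUSH 12 -> 11 12
NEG     -> 11 -12
MUL     -> -132
PUSH 42 -> -132 42
ADD     -> -90
PUSH 2  -> -90 2
POP     -> -90
NEG     -> 90
PUSH 7  -> 90 7
PUSH 5  -> 90 7 5
ROT     -> 7 5 90
DUP     -> 7 5 90 90
ADD     -> 7 5 180
SWAP    -> 7 180 5
OVER    -> 7 180 5 180
ROT     -> 7 5 180 180
POP     -> 7 5 180
MOD     -> 7 5
ADD     -> 12
PUSH 2  -> 12 2
MOD     -> 0

[0]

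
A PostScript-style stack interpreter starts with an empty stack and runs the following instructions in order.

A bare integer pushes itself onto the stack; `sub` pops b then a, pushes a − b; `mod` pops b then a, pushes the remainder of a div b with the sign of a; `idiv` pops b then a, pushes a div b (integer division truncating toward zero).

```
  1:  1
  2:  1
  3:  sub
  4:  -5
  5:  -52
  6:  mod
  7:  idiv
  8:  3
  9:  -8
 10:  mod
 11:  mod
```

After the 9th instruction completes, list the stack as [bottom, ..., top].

1     1
1     1 1
sub   0
-5    0 -5
-52   0 -5 -52
mod   0 -5
idiv  0
3     0 3
-8    0 3 -8

[0, 3, -8]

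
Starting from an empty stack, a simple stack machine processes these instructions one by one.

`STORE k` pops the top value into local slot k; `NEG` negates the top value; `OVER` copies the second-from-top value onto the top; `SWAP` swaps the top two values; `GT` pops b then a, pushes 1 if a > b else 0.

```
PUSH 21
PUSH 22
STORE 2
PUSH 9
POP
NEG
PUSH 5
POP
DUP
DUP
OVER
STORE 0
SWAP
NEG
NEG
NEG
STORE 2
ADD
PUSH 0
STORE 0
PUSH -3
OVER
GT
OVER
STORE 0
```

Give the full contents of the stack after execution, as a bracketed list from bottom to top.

PUSH 21 -> [21]
PUSH 22 -> [21, 22]
STORE 2 -> [21]
PUSH 9  -> [21, 9]
POP     -> [21]
NEG     -> [-21]
PUSH 5  -> [-21, 5]
POP     -> [-21]
DUP     -> [-21, -21]
DUP     -> [-21, -21, -21]
OVER    -> [-21, -21, -21, -21]
STORE 0 -> [-21, -21, -21]
SWAP    -> [-21, -21, -21]
NEG     -> [-21, -21, 21]
NEG     -> [-21, -21, -21]
NEG     -> [-21, -21, 21]
STORE 2 -> [-21, -21]
ADD     -> [-42]
PUSH 0  -> [-42, 0]
STORE 0 -> [-42]
PUSH -3 -> [-42, -3]
OVER    -> [-42, -3, -42]
GT      -> [-42, 1]
OVER    -> [-42, 1, -42]
STORE 0 -> [-42, 1]

[-42, 1]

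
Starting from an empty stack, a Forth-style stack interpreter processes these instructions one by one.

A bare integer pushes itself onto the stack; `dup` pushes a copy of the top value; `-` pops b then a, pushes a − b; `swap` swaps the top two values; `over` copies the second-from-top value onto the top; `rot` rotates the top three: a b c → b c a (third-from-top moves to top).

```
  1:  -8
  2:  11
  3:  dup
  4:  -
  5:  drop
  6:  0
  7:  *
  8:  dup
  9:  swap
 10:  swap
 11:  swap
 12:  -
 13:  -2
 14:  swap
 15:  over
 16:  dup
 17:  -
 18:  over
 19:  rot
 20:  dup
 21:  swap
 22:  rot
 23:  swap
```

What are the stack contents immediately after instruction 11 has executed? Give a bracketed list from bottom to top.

[0, 0]

-8   -> [-8]
11   -> [-8, 11]
dup  -> [-8, 11, 11]
-    -> [-8, 0]
drop -> [-8]
0    -> [-8, 0]
*    -> [0]
dup  -> [0, 0]
swap -> [0, 0]
swap -> [0, 0]
swap -> [0, 0]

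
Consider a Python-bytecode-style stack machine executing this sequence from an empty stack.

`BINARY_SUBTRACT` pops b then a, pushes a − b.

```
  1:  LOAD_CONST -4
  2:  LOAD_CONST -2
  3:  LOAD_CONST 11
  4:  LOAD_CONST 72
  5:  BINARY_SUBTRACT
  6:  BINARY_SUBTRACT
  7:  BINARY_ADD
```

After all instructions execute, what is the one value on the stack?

LOAD_CONST -4   : -4
LOAD_CONST -2   : -4 -2
LOAD_CONST 11   : -4 -2 11
LOAD_CONST 72   : -4 -2 11 72
BINARY_SUBTRACT : -4 -2 -61
BINARY_SUBTRACT : -4 59
BINARY_ADD      : 55

55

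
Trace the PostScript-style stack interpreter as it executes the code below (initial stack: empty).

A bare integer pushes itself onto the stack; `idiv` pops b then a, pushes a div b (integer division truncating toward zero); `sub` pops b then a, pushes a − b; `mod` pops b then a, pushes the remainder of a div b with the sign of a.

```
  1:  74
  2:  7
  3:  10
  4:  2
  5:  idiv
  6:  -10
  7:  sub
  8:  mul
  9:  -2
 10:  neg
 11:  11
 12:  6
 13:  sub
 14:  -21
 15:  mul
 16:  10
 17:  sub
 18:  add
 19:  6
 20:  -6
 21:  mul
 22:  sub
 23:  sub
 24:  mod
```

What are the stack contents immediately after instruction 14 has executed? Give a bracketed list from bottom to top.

74    74
7     74 7
10    74 7 10
2     74 7 10 2
idiv  74 7 5
-10   74 7 5 -10
sub   74 7 15
mul   74 105
-2    74 105 -2
neg   74 105 2
11    74 105 2 11
6     74 105 2 11 6
sub   74 105 2 5
-21   74 105 2 5 -21

[74, 105, 2, 5, -21]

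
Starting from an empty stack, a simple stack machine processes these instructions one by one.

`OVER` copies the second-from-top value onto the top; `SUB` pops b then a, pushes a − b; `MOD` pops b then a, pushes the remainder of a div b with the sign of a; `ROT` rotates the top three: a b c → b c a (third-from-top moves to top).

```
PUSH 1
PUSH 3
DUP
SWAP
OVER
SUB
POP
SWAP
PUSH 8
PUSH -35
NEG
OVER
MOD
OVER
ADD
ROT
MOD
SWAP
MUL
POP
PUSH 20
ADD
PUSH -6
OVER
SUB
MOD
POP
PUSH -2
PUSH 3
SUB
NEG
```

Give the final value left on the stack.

5

PUSH 1   → [1]
PUSH 3   → [1, 3]
DUP      → [1, 3, 3]
SWAP     → [1, 3, 3]
OVER     → [1, 3, 3, 3]
SUB      → [1, 3, 0]
POP      → [1, 3]
SWAP     → [3, 1]
PUSH 8   → [3, 1, 8]
PUSH -35 → [3, 1, 8, -35]
NEG      → [3, 1, 8, 35]
OVER     → [3, 1, 8, 35, 8]
MOD      → [3, 1, 8, 3]
OVER     → [3, 1, 8, 3, 8]
ADD      → [3, 1, 8, 11]
ROT      → [3, 8, 11, 1]
MOD      → [3, 8, 0]
SWAP     → [3, 0, 8]
MUL      → [3, 0]
POP      → [3]
PUSH 20  → [3, 20]
ADD      → [23]
PUSH -6  → [23, -6]
OVER     → [23, -6, 23]
SUB      → [23, -29]
MOD      → [23]
POP      → []
PUSH -2  → [-2]
PUSH 3   → [-2, 3]
SUB      → [-5]
NEG      → [5]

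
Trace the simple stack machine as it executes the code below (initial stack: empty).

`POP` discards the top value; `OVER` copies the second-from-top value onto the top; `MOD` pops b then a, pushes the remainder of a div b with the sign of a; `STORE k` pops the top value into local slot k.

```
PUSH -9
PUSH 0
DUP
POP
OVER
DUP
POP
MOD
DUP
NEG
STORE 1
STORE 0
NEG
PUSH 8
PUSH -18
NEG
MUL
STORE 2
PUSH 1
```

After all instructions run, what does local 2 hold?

PUSH -9  → -9
PUSH 0   → -9 0
DUP      → -9 0 0
POP      → -9 0
OVER     → -9 0 -9
DUP      → -9 0 -9 -9
POP      → -9 0 -9
MOD      → -9 0
DUP      → -9 0 0
NEG      → -9 0 0
STORE 1  → -9 0
STORE 0  → -9
NEG      → 9
PUSH 8   → 9 8
PUSH -18 → 9 8 -18
NEG      → 9 8 18
MUL      → 9 144
STORE 2  → 9
PUSH 1   → 9 1

144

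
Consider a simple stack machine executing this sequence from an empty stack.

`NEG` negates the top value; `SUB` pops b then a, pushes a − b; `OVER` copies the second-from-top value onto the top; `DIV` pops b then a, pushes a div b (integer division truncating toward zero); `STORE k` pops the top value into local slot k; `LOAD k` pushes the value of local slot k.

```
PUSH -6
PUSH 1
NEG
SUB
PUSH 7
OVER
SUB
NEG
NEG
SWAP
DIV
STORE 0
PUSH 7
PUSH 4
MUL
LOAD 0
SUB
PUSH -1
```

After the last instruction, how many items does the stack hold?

PUSH -6 → -6
PUSH 1  → -6 1
NEG     → -6 -1
SUB     → -5
PUSH 7  → -5 7
OVER    → -5 7 -5
SUB     → -5 12
NEG     → -5 -12
NEG     → -5 12
SWAP    → 12 -5
DIV     → -2
STORE 0 → (empty)
PUSH 7  → 7
PUSH 4  → 7 4
MUL     → 28
LOAD 0  → 28 -2
SUB     → 30
PUSH -1 → 30 -1

2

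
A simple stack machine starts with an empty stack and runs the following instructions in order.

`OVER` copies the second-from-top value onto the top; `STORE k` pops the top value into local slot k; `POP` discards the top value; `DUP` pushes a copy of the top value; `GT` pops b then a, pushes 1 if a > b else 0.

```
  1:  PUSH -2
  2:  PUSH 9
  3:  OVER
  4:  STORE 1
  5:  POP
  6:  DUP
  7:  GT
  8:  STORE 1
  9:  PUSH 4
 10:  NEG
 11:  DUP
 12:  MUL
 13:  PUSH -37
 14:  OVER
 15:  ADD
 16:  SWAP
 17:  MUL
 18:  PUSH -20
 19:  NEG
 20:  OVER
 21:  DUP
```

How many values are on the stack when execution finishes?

4

PUSH -2   [-2]
PUSH 9    [-2, 9]
OVER      [-2, 9, -2]
STORE 1   [-2, 9]
POP       [-2]
DUP       [-2, -2]
GT        [0]
STORE 1   []
PUSH 4    [4]
NEG       [-4]
DUP       [-4, -4]
MUL       [16]
PUSH -37  [16, -37]
OVER      [16, -37, 16]
ADD       [16, -21]
SWAP      [-21, 16]
MUL       [-336]
PUSH -20  [-336, -20]
NEG       [-336, 20]
OVER      [-336, 20, -336]
DUP       [-336, 20, -336, -336]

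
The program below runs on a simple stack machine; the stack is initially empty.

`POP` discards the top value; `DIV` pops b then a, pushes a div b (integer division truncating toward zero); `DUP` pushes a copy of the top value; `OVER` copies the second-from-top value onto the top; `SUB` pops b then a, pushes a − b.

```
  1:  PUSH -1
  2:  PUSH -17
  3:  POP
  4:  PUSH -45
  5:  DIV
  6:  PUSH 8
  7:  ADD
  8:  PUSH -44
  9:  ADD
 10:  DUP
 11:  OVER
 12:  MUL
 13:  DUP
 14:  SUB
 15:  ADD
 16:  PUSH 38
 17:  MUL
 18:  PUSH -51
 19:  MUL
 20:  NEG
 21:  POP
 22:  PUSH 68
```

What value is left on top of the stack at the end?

PUSH -1  : -1
PUSH -17 : -1 -17
POP      : -1
PUSH -45 : -1 -45
DIV      : 0
PUSH 8   : 0 8
ADD      : 8
PUSH -44 : 8 -44
ADD      : -36
DUP      : -36 -36
OVER     : -36 -36 -36
MUL      : -36 1296
DUP      : -36 1296 1296
SUB      : -36 0
ADD      : -36
PUSH 38  : -36 38
MUL      : -1368
PUSH -51 : -1368 -51
MUL      : 69768
NEG      : -69768
POP      : (empty)
PUSH 68  : 68

68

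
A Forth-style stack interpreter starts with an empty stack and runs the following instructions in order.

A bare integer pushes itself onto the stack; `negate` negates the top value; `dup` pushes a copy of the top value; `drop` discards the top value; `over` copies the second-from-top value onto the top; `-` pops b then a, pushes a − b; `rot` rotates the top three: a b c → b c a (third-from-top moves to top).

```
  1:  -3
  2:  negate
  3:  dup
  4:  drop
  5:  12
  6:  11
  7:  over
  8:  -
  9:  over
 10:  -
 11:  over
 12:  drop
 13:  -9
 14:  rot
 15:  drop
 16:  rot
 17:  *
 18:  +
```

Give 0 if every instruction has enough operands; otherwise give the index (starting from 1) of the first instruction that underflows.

-3     : [-3]
negate : [3]
dup    : [3, 3]
drop   : [3]
12     : [3, 12]
11     : [3, 12, 11]
over   : [3, 12, 11, 12]
-      : [3, 12, -1]
over   : [3, 12, -1, 12]
-      : [3, 12, -13]
over   : [3, 12, -13, 12]
drop   : [3, 12, -13]
-9     : [3, 12, -13, -9]
rot    : [3, -13, -9, 12]
drop   : [3, -13, -9]
rot    : [-13, -9, 3]
*      : [-13, -27]
+      : [-40]

0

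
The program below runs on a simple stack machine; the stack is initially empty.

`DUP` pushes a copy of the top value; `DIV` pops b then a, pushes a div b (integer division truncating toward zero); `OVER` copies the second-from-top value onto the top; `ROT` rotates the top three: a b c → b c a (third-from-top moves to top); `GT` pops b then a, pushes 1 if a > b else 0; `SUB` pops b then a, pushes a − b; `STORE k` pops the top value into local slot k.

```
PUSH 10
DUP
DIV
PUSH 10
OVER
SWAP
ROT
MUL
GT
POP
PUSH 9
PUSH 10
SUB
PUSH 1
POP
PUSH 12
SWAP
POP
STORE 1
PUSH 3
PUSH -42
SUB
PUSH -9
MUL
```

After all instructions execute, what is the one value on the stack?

PUSH 10   [10]
DUP       [10, 10]
DIV       [1]
PUSH 10   [1, 10]
OVER      [1, 10, 1]
SWAP      [1, 1, 10]
ROT       [1, 10, 1]
MUL       [1, 10]
GT        [0]
POP       []
PUSH 9    [9]
PUSH 10   [9, 10]
SUB       [-1]
PUSH 1    [-1, 1]
POP       [-1]
PUSH 12   [-1, 12]
SWAP      [12, -1]
POP       [12]
STORE 1   []
PUSH 3    [3]
PUSH -42  [3, -42]
SUB       [45]
PUSH -9   [45, -9]
MUL       [-405]

-405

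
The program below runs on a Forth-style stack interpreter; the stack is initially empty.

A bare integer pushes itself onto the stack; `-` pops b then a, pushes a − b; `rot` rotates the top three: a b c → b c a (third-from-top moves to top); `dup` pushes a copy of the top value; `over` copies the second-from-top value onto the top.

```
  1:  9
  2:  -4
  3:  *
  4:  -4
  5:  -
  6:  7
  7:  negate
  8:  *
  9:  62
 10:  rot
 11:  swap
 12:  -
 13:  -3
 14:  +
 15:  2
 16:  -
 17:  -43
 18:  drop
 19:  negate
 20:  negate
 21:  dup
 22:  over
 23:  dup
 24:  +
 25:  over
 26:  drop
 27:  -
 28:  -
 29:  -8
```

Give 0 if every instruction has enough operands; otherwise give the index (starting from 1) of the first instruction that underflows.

9      : [9]
-4     : [9, -4]
*      : [-36]
-4     : [-36, -4]
-      : [-32]
7      : [-32, 7]
negate : [-32, -7]
*      : [224]
62     : [224, 62]
rot  — needs 3 operands, stack has 2 → underflow

10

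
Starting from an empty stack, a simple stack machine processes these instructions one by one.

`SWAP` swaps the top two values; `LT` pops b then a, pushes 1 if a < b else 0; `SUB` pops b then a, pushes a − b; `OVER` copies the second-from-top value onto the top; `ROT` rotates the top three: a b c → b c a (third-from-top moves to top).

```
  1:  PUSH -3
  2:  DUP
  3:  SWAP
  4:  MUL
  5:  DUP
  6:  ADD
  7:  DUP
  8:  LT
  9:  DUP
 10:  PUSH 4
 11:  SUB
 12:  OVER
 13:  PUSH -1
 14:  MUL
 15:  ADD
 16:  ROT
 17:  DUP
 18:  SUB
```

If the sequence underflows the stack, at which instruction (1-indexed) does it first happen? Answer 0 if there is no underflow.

PUSH -3 -> -3
DUP     -> -3 -3
SWAP    -> -3 -3
MUL     -> 9
DUP     -> 9 9
ADD     -> 18
DUP     -> 18 18
LT      -> 0
DUP     -> 0 0
PUSH 4  -> 0 0 4
SUB     -> 0 -4
OVER    -> 0 -4 0
PUSH -1 -> 0 -4 0 -1
MUL     -> 0 -4 0
ADD     -> 0 -4
ROT  — needs 3 operands, stack has 2 → underflow

16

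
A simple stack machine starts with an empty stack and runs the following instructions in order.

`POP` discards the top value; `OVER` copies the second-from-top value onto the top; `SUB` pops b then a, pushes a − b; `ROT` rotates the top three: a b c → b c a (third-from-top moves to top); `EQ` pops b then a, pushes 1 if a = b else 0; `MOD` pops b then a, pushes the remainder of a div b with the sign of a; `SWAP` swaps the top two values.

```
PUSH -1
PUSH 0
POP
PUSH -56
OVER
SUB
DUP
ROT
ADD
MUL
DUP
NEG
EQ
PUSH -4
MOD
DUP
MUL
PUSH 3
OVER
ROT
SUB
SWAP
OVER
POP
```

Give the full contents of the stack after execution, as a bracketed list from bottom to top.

PUSH -1  -> -1
PUSH 0   -> -1 0
POP      -> -1
PUSH -56 -> -1 -56
OVER     -> -1 -56 -1
SUB      -> -1 -55
DUP      -> -1 -55 -55
ROT      -> -55 -55 -1
ADD      -> -55 -56
MUL      -> 3080
DUP      -> 3080 3080
NEG      -> 3080 -3080
EQ       -> 0
PUSH -4  -> 0 -4
MOD      -> 0
DUP      -> 0 0
MUL      -> 0
PUSH 3   -> 0 3
OVER     -> 0 3 0
ROT      -> 3 0 0
SUB      -> 3 0
SWAP     -> 0 3
OVER     -> 0 3 0
POP      -> 0 3

[0, 3]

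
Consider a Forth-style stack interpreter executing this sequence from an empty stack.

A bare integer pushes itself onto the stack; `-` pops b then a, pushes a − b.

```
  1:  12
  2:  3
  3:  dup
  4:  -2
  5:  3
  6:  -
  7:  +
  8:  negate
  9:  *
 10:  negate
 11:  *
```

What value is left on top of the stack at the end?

-72

12     : 12
3      : 12 3
dup    : 12 3 3
-2     : 12 3 3 -2
3      : 12 3 3 -2 3
-      : 12 3 3 -5
+      : 12 3 -2
negate : 12 3 2
*      : 12 6
negate : 12 -6
*      : -72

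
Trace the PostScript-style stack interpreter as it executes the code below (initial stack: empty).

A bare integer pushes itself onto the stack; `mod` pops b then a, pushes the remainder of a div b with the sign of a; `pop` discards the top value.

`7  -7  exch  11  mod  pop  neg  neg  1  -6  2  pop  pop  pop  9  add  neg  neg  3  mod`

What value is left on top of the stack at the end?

2

7     [7]
-7    [7, -7]
exch  [-7, 7]
11    [-7, 7, 11]
mod   [-7, 7]
pop   [-7]
neg   [7]
neg   [-7]
1     [-7, 1]
-6    [-7, 1, -6]
2     [-7, 1, -6, 2]
pop   [-7, 1, -6]
pop   [-7, 1]
pop   [-7]
9     [-7, 9]
add   [2]
neg   [-2]
neg   [2]
3     [2, 3]
mod   [2]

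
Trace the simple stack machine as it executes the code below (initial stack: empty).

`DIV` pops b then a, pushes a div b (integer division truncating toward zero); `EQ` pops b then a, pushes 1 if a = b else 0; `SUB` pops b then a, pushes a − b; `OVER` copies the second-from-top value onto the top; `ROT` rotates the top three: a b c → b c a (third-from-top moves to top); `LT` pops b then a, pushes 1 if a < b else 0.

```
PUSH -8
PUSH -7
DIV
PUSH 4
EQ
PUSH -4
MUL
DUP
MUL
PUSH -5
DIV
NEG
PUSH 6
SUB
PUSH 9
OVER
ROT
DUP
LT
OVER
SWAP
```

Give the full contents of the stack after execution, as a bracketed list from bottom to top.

[9, -6, -6, 0]

PUSH -8  [-8]
PUSH -7  [-8, -7]
DIV      [1]
PUSH 4   [1, 4]
EQ       [0]
PUSH -4  [0, -4]
MUL      [0]
DUP      [0, 0]
MUL      [0]
PUSH -5  [0, -5]
DIV      [0]
NEG      [0]
PUSH 6   [0, 6]
SUB      [-6]
PUSH 9   [-6, 9]
OVER     [-6, 9, -6]
ROT      [9, -6, -6]
DUP      [9, -6, -6, -6]
LT       [9, -6, 0]
OVER     [9, -6, 0, -6]
SWAP     [9, -6, -6, 0]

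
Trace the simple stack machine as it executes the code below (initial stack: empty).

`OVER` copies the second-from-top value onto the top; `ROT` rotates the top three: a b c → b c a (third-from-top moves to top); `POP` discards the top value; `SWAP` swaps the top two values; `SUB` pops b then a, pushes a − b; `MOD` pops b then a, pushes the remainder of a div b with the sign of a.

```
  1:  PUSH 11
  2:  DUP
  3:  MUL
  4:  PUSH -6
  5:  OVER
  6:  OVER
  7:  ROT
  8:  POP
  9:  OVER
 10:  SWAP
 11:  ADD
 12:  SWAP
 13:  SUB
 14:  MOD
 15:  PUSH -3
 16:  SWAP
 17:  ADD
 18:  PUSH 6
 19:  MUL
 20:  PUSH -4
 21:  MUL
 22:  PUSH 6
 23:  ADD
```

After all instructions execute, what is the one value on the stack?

PUSH 11 → [11]
DUP     → [11, 11]
MUL     → [121]
PUSH -6 → [121, -6]
OVER    → [121, -6, 121]
OVER    → [121, -6, 121, -6]
ROT     → [121, 121, -6, -6]
POP     → [121, 121, -6]
OVER    → [121, 121, -6, 121]
SWAP    → [121, 121, 121, -6]
ADD     → [121, 121, 115]
SWAP    → [121, 115, 121]
SUB     → [121, -6]
MOD     → [1]
PUSH -3 → [1, -3]
SWAP    → [-3, 1]
ADD     → [-2]
PUSH 6  → [-2, 6]
MUL     → [-12]
PUSH -4 → [-12, -4]
MUL     → [48]
PUSH 6  → [48, 6]
ADD     → [54]

54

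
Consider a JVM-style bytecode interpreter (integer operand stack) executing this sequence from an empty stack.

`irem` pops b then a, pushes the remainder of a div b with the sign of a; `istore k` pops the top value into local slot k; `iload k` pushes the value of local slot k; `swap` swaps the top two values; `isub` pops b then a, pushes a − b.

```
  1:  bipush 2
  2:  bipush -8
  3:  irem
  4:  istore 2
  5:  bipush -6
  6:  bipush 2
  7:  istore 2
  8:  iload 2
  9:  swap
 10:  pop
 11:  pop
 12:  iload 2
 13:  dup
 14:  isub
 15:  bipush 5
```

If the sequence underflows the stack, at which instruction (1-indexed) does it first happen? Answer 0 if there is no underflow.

bipush 2   [2]
bipush -8  [2, -8]
irem       [2]
istore 2   []
bipush -6  [-6]
bipush 2   [-6, 2]
istore 2   [-6]
iload 2    [-6, 2]
swap       [2, -6]
pop        [2]
pop        []
iload 2    [2]
dup        [2, 2]
isub       [0]
bipush 5   [0, 5]

0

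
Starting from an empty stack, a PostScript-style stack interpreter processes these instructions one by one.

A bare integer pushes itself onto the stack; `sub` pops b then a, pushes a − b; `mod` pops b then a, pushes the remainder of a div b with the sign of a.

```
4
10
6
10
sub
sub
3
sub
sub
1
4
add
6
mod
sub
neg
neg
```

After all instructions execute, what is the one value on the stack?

-12

4   → 4
10  → 4 10
6   → 4 10 6
10  → 4 10 6 10
sub → 4 10 -4
sub → 4 14
3   → 4 14 3
sub → 4 11
sub → -7
1   → -7 1
4   → -7 1 4
add → -7 5
6   → -7 5 6
mod → -7 5
sub → -12
neg → 12
neg → -12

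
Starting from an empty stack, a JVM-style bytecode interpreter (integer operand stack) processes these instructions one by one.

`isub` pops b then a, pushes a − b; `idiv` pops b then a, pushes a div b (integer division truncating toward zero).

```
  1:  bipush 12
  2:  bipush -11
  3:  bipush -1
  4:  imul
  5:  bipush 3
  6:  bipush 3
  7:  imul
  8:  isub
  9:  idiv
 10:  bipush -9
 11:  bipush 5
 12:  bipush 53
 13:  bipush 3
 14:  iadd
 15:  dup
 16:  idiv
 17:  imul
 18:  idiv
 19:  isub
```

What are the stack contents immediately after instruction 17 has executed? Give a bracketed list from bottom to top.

bipush 12  : [12]
bipush -11 : [12, -11]
bipush -1  : [12, -11, -1]
imul       : [12, 11]
bipush 3   : [12, 11, 3]
bipush 3   : [12, 11, 3, 3]
imul       : [12, 11, 9]
isub       : [12, 2]
idiv       : [6]
bipush -9  : [6, -9]
bipush 5   : [6, -9, 5]
bipush 53  : [6, -9, 5, 53]
bipush 3   : [6, -9, 5, 53, 3]
iadd       : [6, -9, 5, 56]
dup        : [6, -9, 5, 56, 56]
idiv       : [6, -9, 5, 1]
imul       : [6, -9, 5]

[6, -9, 5]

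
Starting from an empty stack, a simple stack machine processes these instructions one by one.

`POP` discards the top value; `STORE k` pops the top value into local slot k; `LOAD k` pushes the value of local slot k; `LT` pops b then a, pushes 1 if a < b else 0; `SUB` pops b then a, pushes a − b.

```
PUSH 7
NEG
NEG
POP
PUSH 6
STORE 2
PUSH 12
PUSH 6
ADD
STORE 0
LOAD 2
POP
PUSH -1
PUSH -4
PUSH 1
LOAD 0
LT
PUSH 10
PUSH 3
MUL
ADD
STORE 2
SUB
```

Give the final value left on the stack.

3

PUSH 7   [7]
NEG      [-7]
NEG      [7]
POP      []
PUSH 6   [6]
STORE 2  []
PUSH 12  [12]
PUSH 6   [12, 6]
ADD      [18]
STORE 0  []
LOAD 2   [6]
POP      []
PUSH -1  [-1]
PUSH -4  [-1, -4]
PUSH 1   [-1, -4, 1]
LOAD 0   [-1, -4, 1, 18]
LT       [-1, -4, 1]
PUSH 10  [-1, -4, 1, 10]
PUSH 3   [-1, -4, 1, 10, 3]
MUL      [-1, -4, 1, 30]
ADD      [-1, -4, 31]
STORE 2  [-1, -4]
SUB      [3]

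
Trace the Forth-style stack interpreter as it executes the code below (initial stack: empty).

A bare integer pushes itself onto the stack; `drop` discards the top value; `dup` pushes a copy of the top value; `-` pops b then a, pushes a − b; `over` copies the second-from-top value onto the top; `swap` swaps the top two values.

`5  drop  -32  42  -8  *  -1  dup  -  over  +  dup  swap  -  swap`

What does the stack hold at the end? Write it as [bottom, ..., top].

[-32, 0, -336]

5    -> [5]
drop -> []
-32  -> [-32]
42   -> [-32, 42]
-8   -> [-32, 42, -8]
*    -> [-32, -336]
-1   -> [-32, -336, -1]
dup  -> [-32, -336, -1, -1]
-    -> [-32, -336, 0]
over -> [-32, -336, 0, -336]
+    -> [-32, -336, -336]
dup  -> [-32, -336, -336, -336]
swap -> [-32, -336, -336, -336]
-    -> [-32, -336, 0]
swap -> [-32, 0, -336]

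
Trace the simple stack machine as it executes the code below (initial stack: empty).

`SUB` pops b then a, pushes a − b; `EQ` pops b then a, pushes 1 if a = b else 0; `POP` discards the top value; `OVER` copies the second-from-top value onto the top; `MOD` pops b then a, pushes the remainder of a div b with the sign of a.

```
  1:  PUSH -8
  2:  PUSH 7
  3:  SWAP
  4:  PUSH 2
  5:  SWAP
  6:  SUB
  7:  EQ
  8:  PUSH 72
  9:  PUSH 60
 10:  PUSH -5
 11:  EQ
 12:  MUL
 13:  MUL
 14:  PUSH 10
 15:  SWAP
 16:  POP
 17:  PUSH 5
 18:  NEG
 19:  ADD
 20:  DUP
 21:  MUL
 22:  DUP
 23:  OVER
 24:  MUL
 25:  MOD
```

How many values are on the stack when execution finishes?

PUSH -8 -> [-8]
PUSH 7  -> [-8, 7]
SWAP    -> [7, -8]
PUSH 2  -> [7, -8, 2]
SWAP    -> [7, 2, -8]
SUB     -> [7, 10]
EQ      -> [0]
PUSH 72 -> [0, 72]
PUSH 60 -> [0, 72, 60]
PUSH -5 -> [0, 72, 60, -5]
EQ      -> [0, 72, 0]
MUL     -> [0, 0]
MUL     -> [0]
PUSH 10 -> [0, 10]
SWAP    -> [10, 0]
POP     -> [10]
PUSH 5  -> [10, 5]
NEG     -> [10, -5]
ADD     -> [5]
DUP     -> [5, 5]
MUL     -> [25]
DUP     -> [25, 25]
OVER    -> [25, 25, 25]
MUL     -> [25, 625]
MOD     -> [25]

1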